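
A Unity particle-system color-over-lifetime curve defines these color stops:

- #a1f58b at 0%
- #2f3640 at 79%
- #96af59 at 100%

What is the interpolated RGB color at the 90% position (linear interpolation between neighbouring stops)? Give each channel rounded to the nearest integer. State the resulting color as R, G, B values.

90% lies between the 79% and 100% stops, so the local fraction is t = (90 − 79)/(100 − 79) = 11/21 ≈ 0.5238.
#2f3640 → (47, 54, 64); #96af59 → (150, 175, 89).
R = 47 + 0.5238 × (150 − 47) = 100.951 → 101
G = 54 + 0.5238 × (175 − 54) = 117.38 → 117
B = 64 + 0.5238 × (89 − 64) = 77.095 → 77

(101, 117, 77)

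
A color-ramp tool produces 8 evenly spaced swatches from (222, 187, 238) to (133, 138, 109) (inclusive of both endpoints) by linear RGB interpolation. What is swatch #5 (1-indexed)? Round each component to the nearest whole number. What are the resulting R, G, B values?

(171, 159, 164)

With 8 swatches and endpoints inclusive, swatch 5 sits at t = (5 − 1)/(8 − 1) = 4/7 ≈ 0.5714.
R = 222 + 0.5714 × (133 − 222) = 171.145 → 171
G = 187 + 0.5714 × (138 − 187) = 159.001 → 159
B = 238 + 0.5714 × (109 − 238) = 164.289 → 164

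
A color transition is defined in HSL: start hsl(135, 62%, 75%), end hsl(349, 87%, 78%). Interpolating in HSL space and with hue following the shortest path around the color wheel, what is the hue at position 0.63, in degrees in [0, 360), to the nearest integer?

43

Hue: 349 − 135 = 214°, but |214| > 180 so the shorter arc goes the other way: Δh = 214 − 360 = -146°.
H = 135 + 0.63 × (-146) = 43.02 → 43°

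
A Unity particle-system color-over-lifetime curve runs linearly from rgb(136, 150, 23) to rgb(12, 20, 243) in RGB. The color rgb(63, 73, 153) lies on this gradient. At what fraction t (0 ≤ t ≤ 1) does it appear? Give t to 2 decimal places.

Invert the lerp on the B channel (largest span, 220): t = (153 − 23) / (243 − 23) = 130/220 = 0.59091.
Check on R: (63 − 136)/(12 − 136) = 0.5887 ✓

0.59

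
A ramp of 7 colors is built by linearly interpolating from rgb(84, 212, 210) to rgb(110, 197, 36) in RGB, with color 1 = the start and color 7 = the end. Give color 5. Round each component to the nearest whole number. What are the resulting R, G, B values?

With 7 swatches and endpoints inclusive, swatch 5 sits at t = (5 − 1)/(7 − 1) = 4/6 ≈ 0.6667.
R = 84 + 0.6667 × (110 − 84) = 101.334 → 101
G = 212 + 0.6667 × (197 − 212) = 202 → 202
B = 210 + 0.6667 × (36 − 210) = 93.994 → 94

(101, 202, 94)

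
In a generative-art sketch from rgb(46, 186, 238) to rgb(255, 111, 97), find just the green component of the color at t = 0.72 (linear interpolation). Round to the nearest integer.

132

G = 186 + 0.72 × (111 − 186) = 132 → 132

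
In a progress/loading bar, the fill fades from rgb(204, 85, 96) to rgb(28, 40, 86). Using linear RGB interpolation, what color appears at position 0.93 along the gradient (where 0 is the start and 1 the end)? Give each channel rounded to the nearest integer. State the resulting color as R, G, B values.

R = 204 + 0.93 × (28 − 204) = 204 + 0.93 × -176 = 40.32 → 40
G = 85 + 0.93 × (40 − 85) = 85 + 0.93 × -45 = 43.15 → 43
B = 96 + 0.93 × (86 − 96) = 96 + 0.93 × -10 = 86.7 → 87

(40, 43, 87)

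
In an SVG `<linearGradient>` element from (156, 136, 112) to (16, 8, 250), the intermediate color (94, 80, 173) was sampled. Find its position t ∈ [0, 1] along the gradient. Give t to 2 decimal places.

0.44

Invert the lerp on the R channel (largest span, 140): t = (94 − 156) / (16 − 156) = -62/-140 = 0.44286.
Check on G: (80 − 136)/(8 − 136) = 0.4375 ✓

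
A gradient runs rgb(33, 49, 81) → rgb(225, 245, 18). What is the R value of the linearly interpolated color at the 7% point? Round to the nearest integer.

R = 33 + 0.07 × (225 − 33) = 46.44 → 46

46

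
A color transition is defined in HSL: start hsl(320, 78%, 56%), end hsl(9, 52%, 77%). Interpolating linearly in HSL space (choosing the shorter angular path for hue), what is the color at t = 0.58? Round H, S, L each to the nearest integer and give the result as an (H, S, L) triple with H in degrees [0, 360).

(348, 63, 68)

Hue: 9 − 320 = -311°, but |-311| > 180 so the shorter arc goes the other way: Δh = -311 + 360 = 49°.
H = 320 + 0.58 × (49) = 348.42 → 348°
S = 78 + 0.58 × (52 − 78) = 62.92 → 63%
L = 56 + 0.58 × (77 − 56) = 68.18 → 68%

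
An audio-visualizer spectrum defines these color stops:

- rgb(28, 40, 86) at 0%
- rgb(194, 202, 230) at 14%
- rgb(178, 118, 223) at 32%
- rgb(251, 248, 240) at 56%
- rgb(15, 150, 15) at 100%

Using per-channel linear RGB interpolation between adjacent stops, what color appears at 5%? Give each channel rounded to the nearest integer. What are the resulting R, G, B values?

5% lies between the 0% and 14% stops, so the local fraction is t = (5 − 0)/(14 − 0) = 5/14 ≈ 0.3571.
R = 28 + 0.3571 × (194 − 28) = 87.279 → 87
G = 40 + 0.3571 × (202 − 40) = 97.85 → 98
B = 86 + 0.3571 × (230 − 86) = 137.422 → 137

(87, 98, 137)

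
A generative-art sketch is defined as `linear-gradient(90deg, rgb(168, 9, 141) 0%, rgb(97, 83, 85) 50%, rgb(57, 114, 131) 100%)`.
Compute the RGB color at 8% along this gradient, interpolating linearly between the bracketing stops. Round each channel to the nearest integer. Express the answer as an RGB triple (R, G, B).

8% lies between the 0% and 50% stops, so the local fraction is t = (8 − 0)/(50 − 0) = 8/50 ≈ 0.16.
R = 168 + 0.16 × (97 − 168) = 156.64 → 157
G = 9 + 0.16 × (83 − 9) = 20.84 → 21
B = 141 + 0.16 × (85 − 141) = 132.04 → 132

(157, 21, 132)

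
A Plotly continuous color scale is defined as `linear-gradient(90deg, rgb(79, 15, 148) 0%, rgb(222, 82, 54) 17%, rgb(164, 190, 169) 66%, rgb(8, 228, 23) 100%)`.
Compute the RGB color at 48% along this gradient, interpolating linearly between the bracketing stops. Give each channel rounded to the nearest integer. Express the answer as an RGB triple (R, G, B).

48% lies between the 17% and 66% stops, so the local fraction is t = (48 − 17)/(66 − 17) = 31/49 ≈ 0.6327.
R = 222 + 0.6327 × (164 − 222) = 185.303 → 185
G = 82 + 0.6327 × (190 − 82) = 150.332 → 150
B = 54 + 0.6327 × (169 − 54) = 126.761 → 127

(185, 150, 127)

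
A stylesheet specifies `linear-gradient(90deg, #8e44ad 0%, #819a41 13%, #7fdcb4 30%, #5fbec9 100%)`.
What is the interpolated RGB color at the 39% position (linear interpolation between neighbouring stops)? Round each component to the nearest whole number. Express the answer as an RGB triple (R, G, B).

39% lies between the 30% and 100% stops, so the local fraction is t = (39 − 30)/(100 − 30) = 9/70 ≈ 0.1286.
#7fdcb4 → (127, 220, 180); #5fbec9 → (95, 190, 201).
R = 127 + 0.1286 × (95 − 127) = 122.885 → 123
G = 220 + 0.1286 × (190 − 220) = 216.142 → 216
B = 180 + 0.1286 × (201 − 180) = 182.701 → 183

(123, 216, 183)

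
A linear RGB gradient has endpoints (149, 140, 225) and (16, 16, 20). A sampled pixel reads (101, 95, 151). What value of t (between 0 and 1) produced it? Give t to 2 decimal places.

Invert the lerp on the B channel (largest span, 205): t = (151 − 225) / (20 − 225) = -74/-205 = 0.36098.
Check on R: (101 − 149)/(16 − 149) = 0.3609 ✓

0.36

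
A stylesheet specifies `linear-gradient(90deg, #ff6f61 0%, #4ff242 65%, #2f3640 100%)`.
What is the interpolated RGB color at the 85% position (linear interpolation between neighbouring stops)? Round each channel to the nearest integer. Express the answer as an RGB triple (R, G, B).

(61, 135, 65)

85% lies between the 65% and 100% stops, so the local fraction is t = (85 − 65)/(100 − 65) = 20/35 ≈ 0.5714.
#4ff242 → (79, 242, 66); #2f3640 → (47, 54, 64).
R = 79 + 0.5714 × (47 − 79) = 60.715 → 61
G = 242 + 0.5714 × (54 − 242) = 134.577 → 135
B = 66 + 0.5714 × (64 − 66) = 64.857 → 65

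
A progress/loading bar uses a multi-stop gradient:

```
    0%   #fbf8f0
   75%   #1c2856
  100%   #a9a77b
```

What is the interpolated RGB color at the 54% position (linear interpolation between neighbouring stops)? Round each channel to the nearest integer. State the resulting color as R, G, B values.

54% lies between the 0% and 75% stops, so the local fraction is t = (54 − 0)/(75 − 0) = 54/75 ≈ 0.72.
#fbf8f0 → (251, 248, 240); #1c2856 → (28, 40, 86).
R = 251 + 0.72 × (28 − 251) = 90.44 → 90
G = 248 + 0.72 × (40 − 248) = 98.24 → 98
B = 240 + 0.72 × (86 − 240) = 129.12 → 129

(90, 98, 129)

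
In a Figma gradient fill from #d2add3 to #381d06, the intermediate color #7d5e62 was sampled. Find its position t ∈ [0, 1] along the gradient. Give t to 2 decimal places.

0.55

Invert the lerp on the B channel (largest span, 205): t = (98 − 211) / (6 − 211) = -113/-205 = 0.55122.
Check on R: (125 − 210)/(56 − 210) = 0.5519 ✓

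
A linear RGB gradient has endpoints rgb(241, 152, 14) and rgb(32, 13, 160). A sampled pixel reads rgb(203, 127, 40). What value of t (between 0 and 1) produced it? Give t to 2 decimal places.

Invert the lerp on the R channel (largest span, 209): t = (203 − 241) / (32 − 241) = -38/-209 = 0.18182.
Check on G: (127 − 152)/(13 − 152) = 0.1799 ✓

0.18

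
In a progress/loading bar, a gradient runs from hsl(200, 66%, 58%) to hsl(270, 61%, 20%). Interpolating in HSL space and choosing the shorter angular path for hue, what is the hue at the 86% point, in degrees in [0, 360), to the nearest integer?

Hue arc: Δh = 270 − 200 = 70° (|Δh| ≤ 180, already the shorter path).
H = 200 + 0.86 × (70) = 260.2 → 260°

260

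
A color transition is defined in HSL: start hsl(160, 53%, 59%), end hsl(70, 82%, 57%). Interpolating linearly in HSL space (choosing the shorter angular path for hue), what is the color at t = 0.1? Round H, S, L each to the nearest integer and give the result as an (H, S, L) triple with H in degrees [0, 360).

(151, 56, 59)

Hue arc: Δh = 70 − 160 = -90° (|Δh| ≤ 180, already the shorter path).
H = 160 + 0.1 × (-90) = 151 → 151°
S = 53 + 0.1 × (82 − 53) = 55.9 → 56%
L = 59 + 0.1 × (57 − 59) = 58.8 → 59%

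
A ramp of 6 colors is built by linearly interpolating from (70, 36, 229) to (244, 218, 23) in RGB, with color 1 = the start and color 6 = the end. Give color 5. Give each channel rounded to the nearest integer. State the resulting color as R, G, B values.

With 6 swatches and endpoints inclusive, swatch 5 sits at t = (5 − 1)/(6 − 1) = 4/5 ≈ 0.8.
R = 70 + 0.8 × (244 − 70) = 209.2 → 209
G = 36 + 0.8 × (218 − 36) = 181.6 → 182
B = 229 + 0.8 × (23 − 229) = 64.2 → 64

(209, 182, 64)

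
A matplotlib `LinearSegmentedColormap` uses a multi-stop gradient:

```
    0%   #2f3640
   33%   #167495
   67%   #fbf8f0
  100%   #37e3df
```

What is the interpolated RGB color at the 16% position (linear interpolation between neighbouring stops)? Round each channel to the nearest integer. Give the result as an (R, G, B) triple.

16% lies between the 0% and 33% stops, so the local fraction is t = (16 − 0)/(33 − 0) = 16/33 ≈ 0.4848.
#2f3640 → (47, 54, 64); #167495 → (22, 116, 149).
R = 47 + 0.4848 × (22 − 47) = 34.88 → 35
G = 54 + 0.4848 × (116 − 54) = 84.058 → 84
B = 64 + 0.4848 × (149 − 64) = 105.208 → 105

(35, 84, 105)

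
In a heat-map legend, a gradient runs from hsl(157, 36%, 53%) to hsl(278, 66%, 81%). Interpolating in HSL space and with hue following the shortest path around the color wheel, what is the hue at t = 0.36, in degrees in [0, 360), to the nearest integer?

201

Hue arc: Δh = 278 − 157 = 121° (|Δh| ≤ 180, already the shorter path).
H = 157 + 0.36 × (121) = 200.56 → 201°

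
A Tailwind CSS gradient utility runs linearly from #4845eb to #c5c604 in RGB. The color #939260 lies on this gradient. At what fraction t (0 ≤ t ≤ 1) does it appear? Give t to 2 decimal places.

Invert the lerp on the B channel (largest span, 231): t = (96 − 235) / (4 − 235) = -139/-231 = 0.60173.
Check on R: (147 − 72)/(197 − 72) = 0.6 ✓

0.60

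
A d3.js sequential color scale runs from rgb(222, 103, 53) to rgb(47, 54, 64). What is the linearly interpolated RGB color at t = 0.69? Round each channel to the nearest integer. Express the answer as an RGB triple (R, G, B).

R = 222 + 0.69 × (47 − 222) = 222 + 0.69 × -175 = 101.25 → 101
G = 103 + 0.69 × (54 − 103) = 103 + 0.69 × -49 = 69.19 → 69
B = 53 + 0.69 × (64 − 53) = 53 + 0.69 × 11 = 60.59 → 61

(101, 69, 61)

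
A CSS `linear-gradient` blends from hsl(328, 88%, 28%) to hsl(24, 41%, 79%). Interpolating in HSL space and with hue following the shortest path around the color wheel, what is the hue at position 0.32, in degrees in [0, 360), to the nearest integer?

Hue: 24 − 328 = -304°, but |-304| > 180 so the shorter arc goes the other way: Δh = -304 + 360 = 56°.
H = 328 + 0.32 × (56) = 345.92 → 346°

346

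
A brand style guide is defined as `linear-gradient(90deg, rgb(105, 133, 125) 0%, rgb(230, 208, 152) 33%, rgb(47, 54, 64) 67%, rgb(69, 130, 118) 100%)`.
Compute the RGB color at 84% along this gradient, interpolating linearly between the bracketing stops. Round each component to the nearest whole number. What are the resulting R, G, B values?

84% lies between the 67% and 100% stops, so the local fraction is t = (84 − 67)/(100 − 67) = 17/33 ≈ 0.5152.
R = 47 + 0.5152 × (69 − 47) = 58.334 → 58
G = 54 + 0.5152 × (130 − 54) = 93.155 → 93
B = 64 + 0.5152 × (118 − 64) = 91.821 → 92

(58, 93, 92)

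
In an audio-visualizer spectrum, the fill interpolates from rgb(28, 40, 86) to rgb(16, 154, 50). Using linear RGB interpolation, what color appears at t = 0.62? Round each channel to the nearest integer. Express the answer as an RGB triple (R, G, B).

(21, 111, 64)

R = 28 + 0.62 × (16 − 28) = 28 + 0.62 × -12 = 20.56 → 21
G = 40 + 0.62 × (154 − 40) = 40 + 0.62 × 114 = 110.68 → 111
B = 86 + 0.62 × (50 − 86) = 86 + 0.62 × -36 = 63.68 → 64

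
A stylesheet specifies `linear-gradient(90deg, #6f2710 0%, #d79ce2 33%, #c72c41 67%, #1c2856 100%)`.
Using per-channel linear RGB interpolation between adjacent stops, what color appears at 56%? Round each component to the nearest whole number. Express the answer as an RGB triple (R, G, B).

56% lies between the 33% and 67% stops, so the local fraction is t = (56 − 33)/(67 − 33) = 23/34 ≈ 0.6765.
#d79ce2 → (215, 156, 226); #c72c41 → (199, 44, 65).
R = 215 + 0.6765 × (199 − 215) = 204.176 → 204
G = 156 + 0.6765 × (44 − 156) = 80.232 → 80
B = 226 + 0.6765 × (65 − 226) = 117.084 → 117

(204, 80, 117)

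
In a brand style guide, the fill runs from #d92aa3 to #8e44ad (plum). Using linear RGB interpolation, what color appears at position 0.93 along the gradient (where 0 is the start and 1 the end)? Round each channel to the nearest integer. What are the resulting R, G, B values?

#d92aa3 → (217, 42, 163); #8e44ad → (142, 68, 173).
R = 217 + 0.93 × (142 − 217) = 217 + 0.93 × -75 = 147.25 → 147
G = 42 + 0.93 × (68 − 42) = 42 + 0.93 × 26 = 66.18 → 66
B = 163 + 0.93 × (173 − 163) = 163 + 0.93 × 10 = 172.3 → 172
So the blended color is (147, 66, 172), about #9342ac.

(147, 66, 172)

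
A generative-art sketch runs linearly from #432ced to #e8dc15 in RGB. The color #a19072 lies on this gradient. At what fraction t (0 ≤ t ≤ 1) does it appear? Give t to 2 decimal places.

Invert the lerp on the B channel (largest span, 216): t = (114 − 237) / (21 − 237) = -123/-216 = 0.56944.
Check on R: (161 − 67)/(232 − 67) = 0.5697 ✓

0.57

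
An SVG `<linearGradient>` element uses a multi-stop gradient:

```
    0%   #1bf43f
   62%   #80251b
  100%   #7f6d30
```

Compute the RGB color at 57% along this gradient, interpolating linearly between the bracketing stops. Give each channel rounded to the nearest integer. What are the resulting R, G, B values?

57% lies between the 0% and 62% stops, so the local fraction is t = (57 − 0)/(62 − 0) = 57/62 ≈ 0.9194.
#1bf43f → (27, 244, 63); #80251b → (128, 37, 27).
R = 27 + 0.9194 × (128 − 27) = 119.859 → 120
G = 244 + 0.9194 × (37 − 244) = 53.684 → 54
B = 63 + 0.9194 × (27 − 63) = 29.902 → 30

(120, 54, 30)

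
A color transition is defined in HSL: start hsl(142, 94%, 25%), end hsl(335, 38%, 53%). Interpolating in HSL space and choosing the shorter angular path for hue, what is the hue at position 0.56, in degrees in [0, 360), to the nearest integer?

48

Hue: 335 − 142 = 193°, but |193| > 180 so the shorter arc goes the other way: Δh = 193 − 360 = -167°.
H = 142 + 0.56 × (-167) = 48.48 → 48°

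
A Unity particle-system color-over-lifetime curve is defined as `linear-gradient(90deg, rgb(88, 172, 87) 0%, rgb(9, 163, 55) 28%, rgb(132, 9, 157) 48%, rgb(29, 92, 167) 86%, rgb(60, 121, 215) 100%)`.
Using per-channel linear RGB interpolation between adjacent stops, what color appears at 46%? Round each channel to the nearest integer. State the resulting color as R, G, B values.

46% lies between the 28% and 48% stops, so the local fraction is t = (46 − 28)/(48 − 28) = 18/20 ≈ 0.9.
R = 9 + 0.9 × (132 − 9) = 119.7 → 120
G = 163 + 0.9 × (9 − 163) = 24.4 → 24
B = 55 + 0.9 × (157 − 55) = 146.8 → 147

(120, 24, 147)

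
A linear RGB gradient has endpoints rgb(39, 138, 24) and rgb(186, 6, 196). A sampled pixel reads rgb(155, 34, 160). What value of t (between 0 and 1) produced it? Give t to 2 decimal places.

Invert the lerp on the B channel (largest span, 172): t = (160 − 24) / (196 − 24) = 136/172 = 0.7907.
Check on R: (155 − 39)/(186 − 39) = 0.7891 ✓

0.79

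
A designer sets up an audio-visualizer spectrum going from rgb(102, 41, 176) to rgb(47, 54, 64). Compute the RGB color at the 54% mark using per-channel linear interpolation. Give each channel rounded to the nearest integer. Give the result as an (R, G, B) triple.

(72, 48, 116)

54% corresponds to t = 0.54.
R = 102 + 0.54 × (47 − 102) = 102 + 0.54 × -55 = 72.3 → 72
G = 41 + 0.54 × (54 − 41) = 41 + 0.54 × 13 = 48.02 → 48
B = 176 + 0.54 × (64 − 176) = 176 + 0.54 × -112 = 115.52 → 116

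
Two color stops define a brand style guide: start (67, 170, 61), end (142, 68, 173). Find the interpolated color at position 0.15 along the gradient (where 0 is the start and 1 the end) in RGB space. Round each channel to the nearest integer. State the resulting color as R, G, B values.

(78, 155, 78)

R = 67 + 0.15 × (142 − 67) = 67 + 0.15 × 75 = 78.25 → 78
G = 170 + 0.15 × (68 − 170) = 170 + 0.15 × -102 = 154.7 → 155
B = 61 + 0.15 × (173 − 61) = 61 + 0.15 × 112 = 77.8 → 78
So the blended color is (78, 155, 78), about #4e9b4e.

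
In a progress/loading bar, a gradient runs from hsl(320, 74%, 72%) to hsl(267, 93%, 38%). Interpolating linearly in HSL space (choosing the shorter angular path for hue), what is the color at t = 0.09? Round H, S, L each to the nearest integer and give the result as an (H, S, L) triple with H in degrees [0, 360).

Hue arc: Δh = 267 − 320 = -53° (|Δh| ≤ 180, already the shorter path).
H = 320 + 0.09 × (-53) = 315.23 → 315°
S = 74 + 0.09 × (93 − 74) = 75.71 → 76%
L = 72 + 0.09 × (38 − 72) = 68.94 → 69%

(315, 76, 69)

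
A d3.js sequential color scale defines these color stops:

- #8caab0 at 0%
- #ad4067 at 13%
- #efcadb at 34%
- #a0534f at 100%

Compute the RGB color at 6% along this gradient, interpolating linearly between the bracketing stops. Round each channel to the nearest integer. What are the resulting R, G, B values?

(155, 121, 142)

6% lies between the 0% and 13% stops, so the local fraction is t = (6 − 0)/(13 − 0) = 6/13 ≈ 0.4615.
#8caab0 → (140, 170, 176); #ad4067 → (173, 64, 103).
R = 140 + 0.4615 × (173 − 140) = 155.23 → 155
G = 170 + 0.4615 × (64 − 170) = 121.081 → 121
B = 176 + 0.4615 × (103 − 176) = 142.31 → 142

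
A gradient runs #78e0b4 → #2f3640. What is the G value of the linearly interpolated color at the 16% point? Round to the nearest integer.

197

G₁ = 224 (from #78e0b4), G₂ = 54 (from #2f3640).
G = 224 + 0.16 × (54 − 224) = 196.8 → 197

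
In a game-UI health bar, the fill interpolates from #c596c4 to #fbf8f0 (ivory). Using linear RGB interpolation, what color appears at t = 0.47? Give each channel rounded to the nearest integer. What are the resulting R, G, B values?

(222, 196, 217)

#c596c4 → (197, 150, 196); #fbf8f0 → (251, 248, 240).
R = 197 + 0.47 × (251 − 197) = 197 + 0.47 × 54 = 222.38 → 222
G = 150 + 0.47 × (248 − 150) = 150 + 0.47 × 98 = 196.06 → 196
B = 196 + 0.47 × (240 − 196) = 196 + 0.47 × 44 = 216.68 → 217
So the blended color is (222, 196, 217), about #dec4d9.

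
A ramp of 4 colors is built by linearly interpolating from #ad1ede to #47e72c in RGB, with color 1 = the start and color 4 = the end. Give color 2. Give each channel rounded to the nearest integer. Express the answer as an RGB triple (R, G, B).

With 4 swatches and endpoints inclusive, swatch 2 sits at t = (2 − 1)/(4 − 1) = 1/3 ≈ 0.3333.
#ad1ede → (173, 30, 222); #47e72c → (71, 231, 44).
R = 173 + 0.3333 × (71 − 173) = 139.003 → 139
G = 30 + 0.3333 × (231 − 30) = 96.993 → 97
B = 222 + 0.3333 × (44 − 222) = 162.673 → 163

(139, 97, 163)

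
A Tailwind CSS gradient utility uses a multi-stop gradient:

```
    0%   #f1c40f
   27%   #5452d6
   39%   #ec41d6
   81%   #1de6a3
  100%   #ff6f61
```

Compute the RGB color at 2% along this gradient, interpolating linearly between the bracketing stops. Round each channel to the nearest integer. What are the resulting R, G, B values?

2% lies between the 0% and 27% stops, so the local fraction is t = (2 − 0)/(27 − 0) = 2/27 ≈ 0.0741.
#f1c40f → (241, 196, 15); #5452d6 → (84, 82, 214).
R = 241 + 0.0741 × (84 − 241) = 229.366 → 229
G = 196 + 0.0741 × (82 − 196) = 187.553 → 188
B = 15 + 0.0741 × (214 − 15) = 29.746 → 30

(229, 188, 30)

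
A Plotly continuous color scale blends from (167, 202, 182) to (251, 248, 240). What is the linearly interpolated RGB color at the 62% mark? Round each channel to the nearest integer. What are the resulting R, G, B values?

62% corresponds to t = 0.62.
R = 167 + 0.62 × (251 − 167) = 167 + 0.62 × 84 = 219.08 → 219
G = 202 + 0.62 × (248 − 202) = 202 + 0.62 × 46 = 230.52 → 231
B = 182 + 0.62 × (240 − 182) = 182 + 0.62 × 58 = 217.96 → 218

(219, 231, 218)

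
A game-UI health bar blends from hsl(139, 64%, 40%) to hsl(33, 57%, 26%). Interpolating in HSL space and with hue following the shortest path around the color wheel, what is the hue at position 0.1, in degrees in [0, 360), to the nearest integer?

128

Hue arc: Δh = 33 − 139 = -106° (|Δh| ≤ 180, already the shorter path).
H = 139 + 0.1 × (-106) = 128.4 → 128°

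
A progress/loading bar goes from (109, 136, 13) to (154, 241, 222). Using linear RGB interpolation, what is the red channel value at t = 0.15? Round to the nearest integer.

116

R = 109 + 0.15 × (154 − 109) = 115.75 → 116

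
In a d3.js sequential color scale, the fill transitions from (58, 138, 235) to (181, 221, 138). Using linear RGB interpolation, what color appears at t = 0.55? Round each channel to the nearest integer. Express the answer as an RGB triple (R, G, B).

R = 58 + 0.55 × (181 − 58) = 58 + 0.55 × 123 = 125.65 → 126
G = 138 + 0.55 × (221 − 138) = 138 + 0.55 × 83 = 183.65 → 184
B = 235 + 0.55 × (138 − 235) = 235 + 0.55 × -97 = 181.65 → 182

(126, 184, 182)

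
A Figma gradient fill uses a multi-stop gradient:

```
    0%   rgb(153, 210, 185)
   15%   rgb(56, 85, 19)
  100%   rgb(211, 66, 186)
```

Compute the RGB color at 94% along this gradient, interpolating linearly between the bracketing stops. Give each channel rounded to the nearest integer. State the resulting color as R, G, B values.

94% lies between the 15% and 100% stops, so the local fraction is t = (94 − 15)/(100 − 15) = 79/85 ≈ 0.9294.
R = 56 + 0.9294 × (211 − 56) = 200.057 → 200
G = 85 + 0.9294 × (66 − 85) = 67.341 → 67
B = 19 + 0.9294 × (186 − 19) = 174.21 → 174

(200, 67, 174)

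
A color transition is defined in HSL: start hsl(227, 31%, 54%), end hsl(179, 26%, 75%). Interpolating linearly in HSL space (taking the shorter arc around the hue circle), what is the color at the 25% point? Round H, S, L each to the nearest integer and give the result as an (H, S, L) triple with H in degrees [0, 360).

Hue arc: Δh = 179 − 227 = -48° (|Δh| ≤ 180, already the shorter path).
H = 227 + 0.25 × (-48) = 215 → 215°
S = 31 + 0.25 × (26 − 31) = 29.75 → 30%
L = 54 + 0.25 × (75 − 54) = 59.25 → 59%

(215, 30, 59)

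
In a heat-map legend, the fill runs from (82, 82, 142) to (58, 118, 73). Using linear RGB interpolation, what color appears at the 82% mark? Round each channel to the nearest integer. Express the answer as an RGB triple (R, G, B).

(62, 112, 85)

82% corresponds to t = 0.82.
R = 82 + 0.82 × (58 − 82) = 82 + 0.82 × -24 = 62.32 → 62
G = 82 + 0.82 × (118 − 82) = 82 + 0.82 × 36 = 111.52 → 112
B = 142 + 0.82 × (73 − 142) = 142 + 0.82 × -69 = 85.42 → 85
So the blended color is (62, 112, 85), about #3e7055.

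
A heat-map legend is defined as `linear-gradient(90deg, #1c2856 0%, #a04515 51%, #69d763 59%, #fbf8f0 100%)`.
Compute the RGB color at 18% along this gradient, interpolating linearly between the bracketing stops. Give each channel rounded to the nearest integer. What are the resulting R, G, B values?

18% lies between the 0% and 51% stops, so the local fraction is t = (18 − 0)/(51 − 0) = 18/51 ≈ 0.3529.
#1c2856 → (28, 40, 86); #a04515 → (160, 69, 21).
R = 28 + 0.3529 × (160 − 28) = 74.583 → 75
G = 40 + 0.3529 × (69 − 40) = 50.234 → 50
B = 86 + 0.3529 × (21 − 86) = 63.062 → 63

(75, 50, 63)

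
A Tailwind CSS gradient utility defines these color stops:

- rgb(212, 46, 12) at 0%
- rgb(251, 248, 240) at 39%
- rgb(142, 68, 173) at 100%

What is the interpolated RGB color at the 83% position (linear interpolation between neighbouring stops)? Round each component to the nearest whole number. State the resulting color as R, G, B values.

83% lies between the 39% and 100% stops, so the local fraction is t = (83 − 39)/(100 − 39) = 44/61 ≈ 0.7213.
R = 251 + 0.7213 × (142 − 251) = 172.378 → 172
G = 248 + 0.7213 × (68 − 248) = 118.166 → 118
B = 240 + 0.7213 × (173 − 240) = 191.673 → 192

(172, 118, 192)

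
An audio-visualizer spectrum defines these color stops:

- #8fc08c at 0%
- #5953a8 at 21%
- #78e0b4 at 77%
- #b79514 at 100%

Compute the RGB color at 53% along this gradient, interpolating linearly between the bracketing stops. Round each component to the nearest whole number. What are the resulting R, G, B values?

53% lies between the 21% and 77% stops, so the local fraction is t = (53 − 21)/(77 − 21) = 32/56 ≈ 0.5714.
#5953a8 → (89, 83, 168); #78e0b4 → (120, 224, 180).
R = 89 + 0.5714 × (120 − 89) = 106.713 → 107
G = 83 + 0.5714 × (224 − 83) = 163.567 → 164
B = 168 + 0.5714 × (180 − 168) = 174.857 → 175

(107, 164, 175)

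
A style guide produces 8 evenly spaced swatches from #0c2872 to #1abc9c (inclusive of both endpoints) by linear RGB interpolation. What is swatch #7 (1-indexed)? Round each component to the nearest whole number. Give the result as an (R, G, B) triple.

With 8 swatches and endpoints inclusive, swatch 7 sits at t = (7 − 1)/(8 − 1) = 6/7 ≈ 0.8571.
#0c2872 → (12, 40, 114); #1abc9c → (26, 188, 156).
R = 12 + 0.8571 × (26 − 12) = 23.999 → 24
G = 40 + 0.8571 × (188 − 40) = 166.851 → 167
B = 114 + 0.8571 × (156 − 114) = 149.998 → 150

(24, 167, 150)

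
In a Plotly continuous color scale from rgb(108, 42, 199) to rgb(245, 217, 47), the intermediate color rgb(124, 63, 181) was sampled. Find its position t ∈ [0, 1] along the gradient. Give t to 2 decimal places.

0.12

Invert the lerp on the G channel (largest span, 175): t = (63 − 42) / (217 − 42) = 21/175 = 0.12.
Check on R: (124 − 108)/(245 − 108) = 0.1168 ✓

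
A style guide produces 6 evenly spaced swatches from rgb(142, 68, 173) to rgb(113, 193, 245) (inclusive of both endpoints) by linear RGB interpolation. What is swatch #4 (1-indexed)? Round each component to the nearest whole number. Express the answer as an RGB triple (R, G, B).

(125, 143, 216)

With 6 swatches and endpoints inclusive, swatch 4 sits at t = (4 − 1)/(6 − 1) = 3/5 ≈ 0.6.
R = 142 + 0.6 × (113 − 142) = 124.6 → 125
G = 68 + 0.6 × (193 − 68) = 143 → 143
B = 173 + 0.6 × (245 − 173) = 216.2 → 216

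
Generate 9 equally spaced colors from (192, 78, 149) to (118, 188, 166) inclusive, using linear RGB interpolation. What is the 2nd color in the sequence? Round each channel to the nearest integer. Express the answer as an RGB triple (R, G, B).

With 9 swatches and endpoints inclusive, swatch 2 sits at t = (2 − 1)/(9 − 1) = 1/8 ≈ 0.125.
R = 192 + 0.125 × (118 − 192) = 182.75 → 183
G = 78 + 0.125 × (188 − 78) = 91.75 → 92
B = 149 + 0.125 × (166 − 149) = 151.125 → 151

(183, 92, 151)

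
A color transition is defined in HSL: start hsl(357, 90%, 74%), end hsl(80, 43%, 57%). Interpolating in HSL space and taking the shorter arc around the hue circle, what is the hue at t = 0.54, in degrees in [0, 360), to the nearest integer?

42

Hue: 80 − 357 = -277°, but |-277| > 180 so the shorter arc goes the other way: Δh = -277 + 360 = 83°.
H = 357 + 0.54 × (83) = 401.82 → 402 → 402 mod 360 = 42°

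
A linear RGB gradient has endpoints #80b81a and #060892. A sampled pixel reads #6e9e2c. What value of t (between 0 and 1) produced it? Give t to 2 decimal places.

0.15

Invert the lerp on the G channel (largest span, 176): t = (158 − 184) / (8 − 184) = -26/-176 = 0.14773.
Check on R: (110 − 128)/(6 − 128) = 0.1475 ✓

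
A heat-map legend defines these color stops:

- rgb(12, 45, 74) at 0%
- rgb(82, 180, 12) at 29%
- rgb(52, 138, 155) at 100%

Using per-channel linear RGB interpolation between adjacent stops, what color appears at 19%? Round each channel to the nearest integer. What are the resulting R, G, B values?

(58, 133, 33)

19% lies between the 0% and 29% stops, so the local fraction is t = (19 − 0)/(29 − 0) = 19/29 ≈ 0.6552.
R = 12 + 0.6552 × (82 − 12) = 57.864 → 58
G = 45 + 0.6552 × (180 − 45) = 133.452 → 133
B = 74 + 0.6552 × (12 − 74) = 33.378 → 33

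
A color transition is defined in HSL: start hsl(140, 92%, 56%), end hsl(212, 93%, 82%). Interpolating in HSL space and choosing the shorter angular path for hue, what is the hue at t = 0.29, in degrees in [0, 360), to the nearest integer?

161

Hue arc: Δh = 212 − 140 = 72° (|Δh| ≤ 180, already the shorter path).
H = 140 + 0.29 × (72) = 160.88 → 161°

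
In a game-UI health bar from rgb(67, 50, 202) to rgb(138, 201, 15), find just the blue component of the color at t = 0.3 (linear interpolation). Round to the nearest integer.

146

B = 202 + 0.3 × (15 − 202) = 145.9 → 146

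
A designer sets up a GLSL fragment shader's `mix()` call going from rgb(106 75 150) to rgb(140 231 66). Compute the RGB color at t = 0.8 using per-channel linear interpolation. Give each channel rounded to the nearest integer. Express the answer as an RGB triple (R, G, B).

R = 106 + 0.8 × (140 − 106) = 106 + 0.8 × 34 = 133.2 → 133
G = 75 + 0.8 × (231 − 75) = 75 + 0.8 × 156 = 199.8 → 200
B = 150 + 0.8 × (66 − 150) = 150 + 0.8 × -84 = 82.8 → 83

(133, 200, 83)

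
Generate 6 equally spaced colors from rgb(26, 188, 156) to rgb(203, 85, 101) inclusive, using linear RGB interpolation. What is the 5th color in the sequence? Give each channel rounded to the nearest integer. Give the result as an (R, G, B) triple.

With 6 swatches and endpoints inclusive, swatch 5 sits at t = (5 − 1)/(6 − 1) = 4/5 ≈ 0.8.
R = 26 + 0.8 × (203 − 26) = 167.6 → 168
G = 188 + 0.8 × (85 − 188) = 105.6 → 106
B = 156 + 0.8 × (101 − 156) = 112 → 112

(168, 106, 112)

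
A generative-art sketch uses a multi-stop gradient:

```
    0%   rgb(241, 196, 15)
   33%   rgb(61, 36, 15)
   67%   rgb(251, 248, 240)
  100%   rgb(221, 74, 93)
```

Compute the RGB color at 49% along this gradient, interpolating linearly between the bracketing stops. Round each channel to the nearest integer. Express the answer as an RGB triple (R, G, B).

49% lies between the 33% and 67% stops, so the local fraction is t = (49 − 33)/(67 − 33) = 16/34 ≈ 0.4706.
R = 61 + 0.4706 × (251 − 61) = 150.414 → 150
G = 36 + 0.4706 × (248 − 36) = 135.767 → 136
B = 15 + 0.4706 × (240 − 15) = 120.885 → 121

(150, 136, 121)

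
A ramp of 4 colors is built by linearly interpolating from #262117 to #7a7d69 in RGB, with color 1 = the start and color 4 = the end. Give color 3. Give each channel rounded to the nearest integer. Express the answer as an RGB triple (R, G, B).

With 4 swatches and endpoints inclusive, swatch 3 sits at t = (3 − 1)/(4 − 1) = 2/3 ≈ 0.6667.
#262117 → (38, 33, 23); #7a7d69 → (122, 125, 105).
R = 38 + 0.6667 × (122 − 38) = 94.003 → 94
G = 33 + 0.6667 × (125 − 33) = 94.336 → 94
B = 23 + 0.6667 × (105 − 23) = 77.669 → 78

(94, 94, 78)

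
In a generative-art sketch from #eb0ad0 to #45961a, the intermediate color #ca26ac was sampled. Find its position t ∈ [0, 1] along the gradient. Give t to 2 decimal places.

Invert the lerp on the B channel (largest span, 182): t = (172 − 208) / (26 − 208) = -36/-182 = 0.1978.
Check on R: (202 − 235)/(69 − 235) = 0.1988 ✓

0.20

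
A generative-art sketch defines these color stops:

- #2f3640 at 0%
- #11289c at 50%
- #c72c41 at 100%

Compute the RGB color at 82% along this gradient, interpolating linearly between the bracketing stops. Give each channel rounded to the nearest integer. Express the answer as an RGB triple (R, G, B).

(133, 43, 98)

82% lies between the 50% and 100% stops, so the local fraction is t = (82 − 50)/(100 − 50) = 32/50 ≈ 0.64.
#11289c → (17, 40, 156); #c72c41 → (199, 44, 65).
R = 17 + 0.64 × (199 − 17) = 133.48 → 133
G = 40 + 0.64 × (44 − 40) = 42.56 → 43
B = 156 + 0.64 × (65 − 156) = 97.76 → 98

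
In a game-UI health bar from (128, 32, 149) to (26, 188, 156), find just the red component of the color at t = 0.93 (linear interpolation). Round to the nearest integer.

33

R = 128 + 0.93 × (26 − 128) = 33.14 → 33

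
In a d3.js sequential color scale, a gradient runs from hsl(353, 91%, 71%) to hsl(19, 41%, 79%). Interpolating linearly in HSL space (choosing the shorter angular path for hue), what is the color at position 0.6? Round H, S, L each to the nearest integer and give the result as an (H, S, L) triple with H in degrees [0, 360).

Hue: 19 − 353 = -334°, but |-334| > 180 so the shorter arc goes the other way: Δh = -334 + 360 = 26°.
H = 353 + 0.6 × (26) = 368.6 → 369 → 369 mod 360 = 9°
S = 91 + 0.6 × (41 − 91) = 61 → 61%
L = 71 + 0.6 × (79 − 71) = 75.8 → 76%

(9, 61, 76)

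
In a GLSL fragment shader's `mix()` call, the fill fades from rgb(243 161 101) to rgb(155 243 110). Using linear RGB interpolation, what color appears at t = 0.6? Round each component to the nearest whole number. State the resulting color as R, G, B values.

R = 243 + 0.6 × (155 − 243) = 243 + 0.6 × -88 = 190.2 → 190
G = 161 + 0.6 × (243 − 161) = 161 + 0.6 × 82 = 210.2 → 210
B = 101 + 0.6 × (110 − 101) = 101 + 0.6 × 9 = 106.4 → 106

(190, 210, 106)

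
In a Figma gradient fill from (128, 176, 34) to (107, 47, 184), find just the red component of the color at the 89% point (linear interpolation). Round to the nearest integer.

109

R = 128 + 0.89 × (107 − 128) = 109.31 → 109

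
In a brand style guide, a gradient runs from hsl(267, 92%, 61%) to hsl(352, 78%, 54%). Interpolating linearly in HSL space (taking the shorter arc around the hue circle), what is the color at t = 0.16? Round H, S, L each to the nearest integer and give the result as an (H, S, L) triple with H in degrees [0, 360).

(281, 90, 60)

Hue arc: Δh = 352 − 267 = 85° (|Δh| ≤ 180, already the shorter path).
H = 267 + 0.16 × (85) = 280.6 → 281°
S = 92 + 0.16 × (78 − 92) = 89.76 → 90%
L = 61 + 0.16 × (54 − 61) = 59.88 → 60%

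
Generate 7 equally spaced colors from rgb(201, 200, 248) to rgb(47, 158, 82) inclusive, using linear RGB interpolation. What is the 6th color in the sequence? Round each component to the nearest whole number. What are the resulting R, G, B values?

With 7 swatches and endpoints inclusive, swatch 6 sits at t = (6 − 1)/(7 − 1) = 5/6 ≈ 0.8333.
R = 201 + 0.8333 × (47 − 201) = 72.672 → 73
G = 200 + 0.8333 × (158 − 200) = 165.001 → 165
B = 248 + 0.8333 × (82 − 248) = 109.672 → 110

(73, 165, 110)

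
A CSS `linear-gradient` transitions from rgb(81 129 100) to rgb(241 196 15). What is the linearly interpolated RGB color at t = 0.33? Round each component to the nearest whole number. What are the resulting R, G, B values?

R = 81 + 0.33 × (241 − 81) = 81 + 0.33 × 160 = 133.8 → 134
G = 129 + 0.33 × (196 − 129) = 129 + 0.33 × 67 = 151.11 → 151
B = 100 + 0.33 × (15 − 100) = 100 + 0.33 × -85 = 71.95 → 72

(134, 151, 72)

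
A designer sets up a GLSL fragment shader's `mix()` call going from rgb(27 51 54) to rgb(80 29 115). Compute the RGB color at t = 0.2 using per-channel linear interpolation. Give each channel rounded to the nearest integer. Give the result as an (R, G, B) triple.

(38, 47, 66)

R = 27 + 0.2 × (80 − 27) = 27 + 0.2 × 53 = 37.6 → 38
G = 51 + 0.2 × (29 − 51) = 51 + 0.2 × -22 = 46.6 → 47
B = 54 + 0.2 × (115 − 54) = 54 + 0.2 × 61 = 66.2 → 66
So the blended color is (38, 47, 66), about #262f42.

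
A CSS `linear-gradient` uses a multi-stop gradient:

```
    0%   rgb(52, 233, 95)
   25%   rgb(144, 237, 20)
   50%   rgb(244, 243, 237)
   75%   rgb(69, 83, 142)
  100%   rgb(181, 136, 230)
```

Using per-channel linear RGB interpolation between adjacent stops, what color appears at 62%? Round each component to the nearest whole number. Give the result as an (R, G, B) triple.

(160, 166, 191)

62% lies between the 50% and 75% stops, so the local fraction is t = (62 − 50)/(75 − 50) = 12/25 ≈ 0.48.
R = 244 + 0.48 × (69 − 244) = 160 → 160
G = 243 + 0.48 × (83 − 243) = 166.2 → 166
B = 237 + 0.48 × (142 − 237) = 191.4 → 191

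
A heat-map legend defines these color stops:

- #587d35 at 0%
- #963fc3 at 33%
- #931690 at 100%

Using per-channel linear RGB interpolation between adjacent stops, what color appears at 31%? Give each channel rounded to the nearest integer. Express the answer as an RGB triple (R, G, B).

(146, 67, 186)

31% lies between the 0% and 33% stops, so the local fraction is t = (31 − 0)/(33 − 0) = 31/33 ≈ 0.9394.
#587d35 → (88, 125, 53); #963fc3 → (150, 63, 195).
R = 88 + 0.9394 × (150 − 88) = 146.243 → 146
G = 125 + 0.9394 × (63 − 125) = 66.757 → 67
B = 53 + 0.9394 × (195 − 53) = 186.395 → 186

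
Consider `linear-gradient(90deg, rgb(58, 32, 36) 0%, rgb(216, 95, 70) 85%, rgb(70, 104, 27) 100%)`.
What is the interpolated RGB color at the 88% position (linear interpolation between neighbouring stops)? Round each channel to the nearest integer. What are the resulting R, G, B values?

(187, 97, 61)

88% lies between the 85% and 100% stops, so the local fraction is t = (88 − 85)/(100 − 85) = 3/15 ≈ 0.2.
R = 216 + 0.2 × (70 − 216) = 186.8 → 187
G = 95 + 0.2 × (104 − 95) = 96.8 → 97
B = 70 + 0.2 × (27 − 70) = 61.4 → 61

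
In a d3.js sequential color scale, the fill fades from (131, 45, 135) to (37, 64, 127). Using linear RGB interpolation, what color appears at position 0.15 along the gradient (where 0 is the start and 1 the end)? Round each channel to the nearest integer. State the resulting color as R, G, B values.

R = 131 + 0.15 × (37 − 131) = 131 + 0.15 × -94 = 116.9 → 117
G = 45 + 0.15 × (64 − 45) = 45 + 0.15 × 19 = 47.85 → 48
B = 135 + 0.15 × (127 − 135) = 135 + 0.15 × -8 = 133.8 → 134

(117, 48, 134)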